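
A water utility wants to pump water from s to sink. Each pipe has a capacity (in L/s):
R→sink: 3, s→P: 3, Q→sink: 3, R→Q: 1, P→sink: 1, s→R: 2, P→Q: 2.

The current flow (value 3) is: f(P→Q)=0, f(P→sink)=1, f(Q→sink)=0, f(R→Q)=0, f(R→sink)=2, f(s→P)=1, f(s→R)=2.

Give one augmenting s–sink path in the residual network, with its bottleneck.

s→P→Q→sink, bottleneck 2

Residual along s→P→Q→sink: s→P: 2, P→Q: 2, Q→sink: 3.
Bottleneck = min = 2.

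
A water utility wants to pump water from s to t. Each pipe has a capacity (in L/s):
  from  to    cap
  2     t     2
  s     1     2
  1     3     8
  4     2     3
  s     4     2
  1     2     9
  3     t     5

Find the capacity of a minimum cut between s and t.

Max flow = 4 (via 2 augmenting paths).
In the residual at optimum, the set reachable from s is {s}.
Cut edges: s→4 (cap 2), s→1 (cap 2). Sum = 4.

4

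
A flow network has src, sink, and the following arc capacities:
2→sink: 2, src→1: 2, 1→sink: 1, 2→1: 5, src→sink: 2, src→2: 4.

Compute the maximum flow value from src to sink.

Augment src→sink: bottleneck 2. Total 2.
Augment src→2→sink: bottleneck 2. Total 4.
Augment src→1→sink: bottleneck 1. Total 5.
No augmenting path remains in the residual graph.

5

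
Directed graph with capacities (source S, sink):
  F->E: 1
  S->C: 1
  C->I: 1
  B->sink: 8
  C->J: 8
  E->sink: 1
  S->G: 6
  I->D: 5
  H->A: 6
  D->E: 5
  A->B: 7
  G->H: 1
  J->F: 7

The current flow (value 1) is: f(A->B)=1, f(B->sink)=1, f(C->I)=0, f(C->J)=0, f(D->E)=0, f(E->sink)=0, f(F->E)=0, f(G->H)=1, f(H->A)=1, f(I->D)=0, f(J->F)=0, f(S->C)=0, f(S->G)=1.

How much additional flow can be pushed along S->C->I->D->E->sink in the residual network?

Residual capacities along the path: S->C: 1, C->I: 1, I->D: 5, D->E: 5, E->sink: 1.
Minimum is 1.

1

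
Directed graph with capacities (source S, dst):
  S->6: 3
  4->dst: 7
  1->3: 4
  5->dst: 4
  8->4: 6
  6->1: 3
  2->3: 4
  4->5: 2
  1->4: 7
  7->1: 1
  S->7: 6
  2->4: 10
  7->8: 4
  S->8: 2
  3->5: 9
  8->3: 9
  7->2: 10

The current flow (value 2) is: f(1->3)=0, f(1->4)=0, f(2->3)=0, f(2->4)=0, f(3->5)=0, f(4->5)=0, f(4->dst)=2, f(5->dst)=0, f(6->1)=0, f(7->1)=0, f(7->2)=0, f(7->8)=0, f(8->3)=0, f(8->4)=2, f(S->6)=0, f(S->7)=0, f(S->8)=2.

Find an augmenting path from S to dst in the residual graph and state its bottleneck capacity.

S->6->1->4->dst, bottleneck 3

Residual along S->6->1->4->dst: S->6: 3, 6->1: 3, 1->4: 7, 4->dst: 5.
Bottleneck = min = 3.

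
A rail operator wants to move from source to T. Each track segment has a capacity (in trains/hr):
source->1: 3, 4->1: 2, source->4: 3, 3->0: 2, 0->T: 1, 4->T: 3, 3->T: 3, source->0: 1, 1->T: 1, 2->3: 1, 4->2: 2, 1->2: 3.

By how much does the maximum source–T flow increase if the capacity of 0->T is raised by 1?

Original max flow = 6.
Edge 0->T does not cross the min cut (source side {1, 2, source}), so extra capacity there cannot help.
New max flow = 6. Increase = 0.

0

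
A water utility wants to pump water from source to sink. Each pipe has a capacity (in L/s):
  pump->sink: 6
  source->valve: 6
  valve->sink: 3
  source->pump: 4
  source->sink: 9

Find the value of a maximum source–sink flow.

Augment source->sink: bottleneck 9. Total 9.
Augment source->pump->sink: bottleneck 4. Total 13.
Augment source->valve->sink: bottleneck 3. Total 16.
No augmenting path remains in the residual graph.

16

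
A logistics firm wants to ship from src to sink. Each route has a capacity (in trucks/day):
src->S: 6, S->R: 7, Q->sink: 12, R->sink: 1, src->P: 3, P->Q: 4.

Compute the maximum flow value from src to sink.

Augment src->P->Q->sink: bottleneck 3. Total 3.
Augment src->S->R->sink: bottleneck 1. Total 4.
No augmenting path remains in the residual graph.

4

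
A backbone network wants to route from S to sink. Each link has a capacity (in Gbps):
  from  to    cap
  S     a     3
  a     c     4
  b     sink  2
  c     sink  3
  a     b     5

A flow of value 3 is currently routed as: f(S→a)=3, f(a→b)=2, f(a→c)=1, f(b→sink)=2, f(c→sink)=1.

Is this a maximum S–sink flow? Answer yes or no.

Yes

Residual reachable from S: {S}; sink is not reachable.
Saturated cut: S→a with total capacity 3 = current flow value. Flow is maximum.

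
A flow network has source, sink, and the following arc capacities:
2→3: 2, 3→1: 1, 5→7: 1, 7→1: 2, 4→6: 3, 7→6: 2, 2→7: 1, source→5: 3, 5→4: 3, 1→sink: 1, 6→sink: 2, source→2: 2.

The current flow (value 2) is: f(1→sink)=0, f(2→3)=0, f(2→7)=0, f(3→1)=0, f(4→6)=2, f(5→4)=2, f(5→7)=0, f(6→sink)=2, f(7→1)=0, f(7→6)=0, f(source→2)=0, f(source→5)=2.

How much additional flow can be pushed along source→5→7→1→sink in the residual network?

1

Residual capacities along the path: source→5: 1, 5→7: 1, 7→1: 2, 1→sink: 1.
Minimum is 1.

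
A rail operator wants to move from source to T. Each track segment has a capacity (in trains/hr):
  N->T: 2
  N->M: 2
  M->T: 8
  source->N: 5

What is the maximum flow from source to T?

Augment source->N->T: bottleneck 2. Total 2.
Augment source->N->M->T: bottleneck 2. Total 4.
No augmenting path remains in the residual graph.

4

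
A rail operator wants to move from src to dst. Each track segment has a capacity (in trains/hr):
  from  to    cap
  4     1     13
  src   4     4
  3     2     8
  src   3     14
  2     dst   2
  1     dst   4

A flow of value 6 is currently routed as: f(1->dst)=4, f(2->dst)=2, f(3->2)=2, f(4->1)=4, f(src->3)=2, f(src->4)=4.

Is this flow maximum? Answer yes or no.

Residual reachable from src: {2, 3, src}; dst is not reachable.
Saturated cut: src->4, 2->dst with total capacity 6 = current flow value. Flow is maximum.

Yes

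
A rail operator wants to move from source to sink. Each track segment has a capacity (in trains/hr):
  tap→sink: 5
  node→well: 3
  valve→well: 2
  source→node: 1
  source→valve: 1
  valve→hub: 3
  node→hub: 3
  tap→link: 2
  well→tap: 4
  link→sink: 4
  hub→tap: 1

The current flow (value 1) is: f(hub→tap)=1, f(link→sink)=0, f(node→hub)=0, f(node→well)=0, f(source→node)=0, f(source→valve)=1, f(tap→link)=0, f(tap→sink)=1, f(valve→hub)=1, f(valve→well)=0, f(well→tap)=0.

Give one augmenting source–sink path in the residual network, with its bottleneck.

source→node→well→tap→sink, bottleneck 1

Residual along source→node→well→tap→sink: source→node: 1, node→well: 3, well→tap: 4, tap→sink: 4.
Bottleneck = min = 1.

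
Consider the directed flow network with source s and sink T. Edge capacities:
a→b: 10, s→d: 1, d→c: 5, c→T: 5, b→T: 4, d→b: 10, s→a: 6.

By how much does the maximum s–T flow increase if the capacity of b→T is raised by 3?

2

Original max flow = 5.
After raising cap(b→T), augmenting paths through that edge carry 2 more units.
New max flow = 7. Increase = 2.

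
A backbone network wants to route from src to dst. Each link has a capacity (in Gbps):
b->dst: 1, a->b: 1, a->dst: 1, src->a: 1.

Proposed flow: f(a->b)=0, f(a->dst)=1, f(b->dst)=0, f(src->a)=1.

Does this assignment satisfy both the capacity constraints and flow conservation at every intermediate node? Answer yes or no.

Every edge has 0 ≤ f(e) ≤ cap(e).
At each intermediate node, inflow equals outflow.

Yes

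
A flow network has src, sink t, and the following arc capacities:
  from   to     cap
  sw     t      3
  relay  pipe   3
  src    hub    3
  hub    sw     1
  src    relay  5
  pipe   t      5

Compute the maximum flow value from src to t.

4

Augment src->relay->pipe->t: bottleneck 3. Total 3.
Augment src->hub->sw->t: bottleneck 1. Total 4.
No augmenting path remains in the residual graph.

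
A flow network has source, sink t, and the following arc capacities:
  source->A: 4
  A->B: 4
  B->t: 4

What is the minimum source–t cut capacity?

Max flow = 4 (via 1 augmenting path).
In the residual at optimum, the set reachable from source is {source}.
Cut edges: source->A (cap 4). Sum = 4.

4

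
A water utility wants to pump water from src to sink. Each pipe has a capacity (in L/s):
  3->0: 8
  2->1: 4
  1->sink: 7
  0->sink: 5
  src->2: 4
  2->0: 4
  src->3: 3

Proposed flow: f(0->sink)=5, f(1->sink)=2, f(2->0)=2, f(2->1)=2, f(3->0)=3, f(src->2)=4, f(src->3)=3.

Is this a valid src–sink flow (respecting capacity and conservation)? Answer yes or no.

Yes

Every edge has 0 ≤ f(e) ≤ cap(e).
At each intermediate node, inflow equals outflow.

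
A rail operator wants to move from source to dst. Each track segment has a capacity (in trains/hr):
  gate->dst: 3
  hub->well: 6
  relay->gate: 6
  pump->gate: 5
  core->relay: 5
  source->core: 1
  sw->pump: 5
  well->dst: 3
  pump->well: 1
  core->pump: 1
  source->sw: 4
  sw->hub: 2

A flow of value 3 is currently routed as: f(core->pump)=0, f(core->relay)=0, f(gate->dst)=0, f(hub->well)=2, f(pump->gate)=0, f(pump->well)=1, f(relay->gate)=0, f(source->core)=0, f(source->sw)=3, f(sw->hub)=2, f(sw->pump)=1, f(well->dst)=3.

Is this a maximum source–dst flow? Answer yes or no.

No

Residual path source->sw->pump->gate->dst has bottleneck 1 > 0.
Pushing 1 along it raises the flow to 4, so the given flow is not maximum.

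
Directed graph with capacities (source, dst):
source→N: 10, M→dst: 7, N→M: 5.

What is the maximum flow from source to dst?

5

Augment source→N→M→dst: bottleneck 5. Total 5.
No augmenting path remains in the residual graph.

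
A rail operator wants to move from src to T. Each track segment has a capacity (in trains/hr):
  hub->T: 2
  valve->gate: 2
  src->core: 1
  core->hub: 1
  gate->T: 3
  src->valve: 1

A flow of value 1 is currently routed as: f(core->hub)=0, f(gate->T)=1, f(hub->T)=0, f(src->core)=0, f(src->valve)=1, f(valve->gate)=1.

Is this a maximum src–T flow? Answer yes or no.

Residual path src->core->hub->T has bottleneck 1 > 0.
Pushing 1 along it raises the flow to 2, so the given flow is not maximum.

No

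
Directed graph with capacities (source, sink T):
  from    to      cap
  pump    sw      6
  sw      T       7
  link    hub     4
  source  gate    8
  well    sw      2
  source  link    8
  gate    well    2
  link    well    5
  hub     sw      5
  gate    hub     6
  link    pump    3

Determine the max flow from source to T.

Augment source→gate→well→sw→T: bottleneck 2. Total 2.
Augment source→gate→hub→sw→T: bottleneck 5. Total 7.
No augmenting path remains in the residual graph.

7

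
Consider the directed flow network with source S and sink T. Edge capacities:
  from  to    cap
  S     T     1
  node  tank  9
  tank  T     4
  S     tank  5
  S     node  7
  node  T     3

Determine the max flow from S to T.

8

Augment S→T: bottleneck 1. Total 1.
Augment S→node→T: bottleneck 3. Total 4.
Augment S→tank→T: bottleneck 4. Total 8.
No augmenting path remains in the residual graph.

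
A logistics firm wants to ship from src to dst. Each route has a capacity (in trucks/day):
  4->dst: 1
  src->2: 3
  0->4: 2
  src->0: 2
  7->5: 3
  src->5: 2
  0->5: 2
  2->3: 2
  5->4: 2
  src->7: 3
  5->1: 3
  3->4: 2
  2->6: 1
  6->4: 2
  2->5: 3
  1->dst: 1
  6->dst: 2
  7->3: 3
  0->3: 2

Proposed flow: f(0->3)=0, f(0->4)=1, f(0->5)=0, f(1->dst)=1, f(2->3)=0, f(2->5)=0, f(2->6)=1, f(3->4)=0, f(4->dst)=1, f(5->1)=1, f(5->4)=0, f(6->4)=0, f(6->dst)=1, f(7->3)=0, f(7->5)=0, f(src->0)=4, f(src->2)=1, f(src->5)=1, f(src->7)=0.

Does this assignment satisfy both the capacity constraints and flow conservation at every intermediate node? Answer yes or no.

Capacity violated on src->0: flow 4 > capacity 2.

No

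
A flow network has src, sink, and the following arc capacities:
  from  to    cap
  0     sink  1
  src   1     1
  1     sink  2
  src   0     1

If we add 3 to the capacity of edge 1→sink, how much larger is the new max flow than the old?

0

Original max flow = 2.
Edge 1→sink does not cross the min cut (source side {src}), so extra capacity there cannot help.
New max flow = 2. Increase = 0.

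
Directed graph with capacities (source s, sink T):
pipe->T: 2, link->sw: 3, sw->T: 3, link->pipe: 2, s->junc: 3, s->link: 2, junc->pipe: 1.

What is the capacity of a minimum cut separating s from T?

3

Max flow = 3 (via 2 augmenting paths).
In the residual at optimum, the set reachable from s is {junc, s}.
Cut edges: s->link (cap 2), junc->pipe (cap 1). Sum = 3.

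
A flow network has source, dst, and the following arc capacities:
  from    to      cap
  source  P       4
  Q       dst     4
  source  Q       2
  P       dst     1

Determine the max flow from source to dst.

Augment source→Q→dst: bottleneck 2. Total 2.
Augment source→P→dst: bottleneck 1. Total 3.
No augmenting path remains in the residual graph.

3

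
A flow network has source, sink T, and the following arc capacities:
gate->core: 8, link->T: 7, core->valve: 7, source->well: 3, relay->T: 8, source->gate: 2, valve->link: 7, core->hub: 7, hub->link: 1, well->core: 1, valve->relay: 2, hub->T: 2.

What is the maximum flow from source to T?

Augment source->gate->core->hub->T: bottleneck 2. Total 2.
Augment source->well->core->valve->link->T: bottleneck 1. Total 3.
No augmenting path remains in the residual graph.

3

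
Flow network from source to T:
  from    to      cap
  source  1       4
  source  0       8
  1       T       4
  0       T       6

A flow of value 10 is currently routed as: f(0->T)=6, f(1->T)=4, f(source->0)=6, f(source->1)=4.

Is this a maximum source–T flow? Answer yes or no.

Residual reachable from source: {0, source}; T is not reachable.
Saturated cut: source->1, 0->T with total capacity 10 = current flow value. Flow is maximum.

Yes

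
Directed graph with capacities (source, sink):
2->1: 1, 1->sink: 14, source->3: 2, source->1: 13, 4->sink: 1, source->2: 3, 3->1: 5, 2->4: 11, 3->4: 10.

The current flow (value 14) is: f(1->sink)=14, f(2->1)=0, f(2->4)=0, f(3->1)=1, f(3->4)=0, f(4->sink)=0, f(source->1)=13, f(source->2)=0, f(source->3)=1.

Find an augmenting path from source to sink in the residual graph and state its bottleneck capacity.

source->3->4->sink, bottleneck 1

Residual along source->3->4->sink: source->3: 1, 3->4: 10, 4->sink: 1.
Bottleneck = min = 1.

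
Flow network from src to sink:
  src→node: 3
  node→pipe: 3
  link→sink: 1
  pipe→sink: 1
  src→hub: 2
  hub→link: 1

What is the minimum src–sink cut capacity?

2

Max flow = 2 (via 2 augmenting paths).
In the residual at optimum, the set reachable from src is {hub, node, pipe, src}.
Cut edges: hub→link (cap 1), pipe→sink (cap 1). Sum = 2.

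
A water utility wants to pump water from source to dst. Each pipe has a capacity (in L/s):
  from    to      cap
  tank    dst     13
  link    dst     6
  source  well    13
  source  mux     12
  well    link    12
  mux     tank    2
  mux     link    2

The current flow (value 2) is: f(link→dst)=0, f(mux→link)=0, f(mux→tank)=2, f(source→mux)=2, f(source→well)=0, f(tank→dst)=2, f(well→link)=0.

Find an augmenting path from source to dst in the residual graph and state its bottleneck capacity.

source→mux→link→dst, bottleneck 2

Residual along source→mux→link→dst: source→mux: 10, mux→link: 2, link→dst: 6.
Bottleneck = min = 2.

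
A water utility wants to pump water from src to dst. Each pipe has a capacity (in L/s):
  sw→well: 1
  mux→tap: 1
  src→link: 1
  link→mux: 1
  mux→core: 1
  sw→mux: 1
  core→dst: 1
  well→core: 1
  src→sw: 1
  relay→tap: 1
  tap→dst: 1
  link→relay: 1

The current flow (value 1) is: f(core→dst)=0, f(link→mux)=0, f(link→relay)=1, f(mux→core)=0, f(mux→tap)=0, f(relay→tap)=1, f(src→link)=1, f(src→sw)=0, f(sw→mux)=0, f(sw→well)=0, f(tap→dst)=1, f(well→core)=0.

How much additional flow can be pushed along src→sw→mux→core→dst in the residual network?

Residual capacities along the path: src→sw: 1, sw→mux: 1, mux→core: 1, core→dst: 1.
Minimum is 1.

1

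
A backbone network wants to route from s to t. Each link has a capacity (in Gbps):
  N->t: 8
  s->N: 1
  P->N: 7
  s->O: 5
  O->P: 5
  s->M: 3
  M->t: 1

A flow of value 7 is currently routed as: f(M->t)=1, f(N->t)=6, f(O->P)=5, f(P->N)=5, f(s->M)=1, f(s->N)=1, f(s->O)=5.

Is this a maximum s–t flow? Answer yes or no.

Yes

Residual reachable from s: {M, s}; t is not reachable.
Saturated cut: s->O, s->N, M->t with total capacity 7 = current flow value. Flow is maximum.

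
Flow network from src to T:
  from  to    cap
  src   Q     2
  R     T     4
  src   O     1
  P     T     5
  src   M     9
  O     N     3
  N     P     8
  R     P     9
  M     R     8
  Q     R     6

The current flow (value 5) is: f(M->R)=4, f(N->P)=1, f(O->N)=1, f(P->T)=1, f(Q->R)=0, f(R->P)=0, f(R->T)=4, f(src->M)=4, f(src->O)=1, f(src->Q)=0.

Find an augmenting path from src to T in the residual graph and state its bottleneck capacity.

src->M->R->P->T, bottleneck 4

Residual along src->M->R->P->T: src->M: 5, M->R: 4, R->P: 9, P->T: 4.
Bottleneck = min = 4.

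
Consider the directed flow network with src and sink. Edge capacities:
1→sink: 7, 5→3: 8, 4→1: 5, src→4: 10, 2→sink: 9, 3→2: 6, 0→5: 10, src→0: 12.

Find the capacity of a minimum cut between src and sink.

11

Max flow = 11 (via 2 augmenting paths).
In the residual at optimum, the set reachable from src is {0, 3, 4, 5, src}.
Cut edges: 3→2 (cap 6), 4→1 (cap 5). Sum = 11.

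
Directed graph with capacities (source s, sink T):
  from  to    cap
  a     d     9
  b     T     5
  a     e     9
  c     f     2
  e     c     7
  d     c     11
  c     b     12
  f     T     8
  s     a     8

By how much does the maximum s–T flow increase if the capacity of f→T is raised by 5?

Original max flow = 7.
Edge f→T does not cross the min cut (source side {a, b, c, d, e, s}), so extra capacity there cannot help.
New max flow = 7. Increase = 0.

0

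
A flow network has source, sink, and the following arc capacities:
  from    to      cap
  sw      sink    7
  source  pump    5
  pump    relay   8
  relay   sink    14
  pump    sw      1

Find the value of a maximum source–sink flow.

Augment source->pump->sw->sink: bottleneck 1. Total 1.
Augment source->pump->relay->sink: bottleneck 4. Total 5.
No augmenting path remains in the residual graph.

5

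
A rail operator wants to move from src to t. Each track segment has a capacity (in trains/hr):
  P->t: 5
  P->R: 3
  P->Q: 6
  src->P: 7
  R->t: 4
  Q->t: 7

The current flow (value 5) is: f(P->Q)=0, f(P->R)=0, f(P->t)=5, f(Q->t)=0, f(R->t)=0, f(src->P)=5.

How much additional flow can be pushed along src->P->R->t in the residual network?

2

Residual capacities along the path: src->P: 2, P->R: 3, R->t: 4.
Minimum is 2.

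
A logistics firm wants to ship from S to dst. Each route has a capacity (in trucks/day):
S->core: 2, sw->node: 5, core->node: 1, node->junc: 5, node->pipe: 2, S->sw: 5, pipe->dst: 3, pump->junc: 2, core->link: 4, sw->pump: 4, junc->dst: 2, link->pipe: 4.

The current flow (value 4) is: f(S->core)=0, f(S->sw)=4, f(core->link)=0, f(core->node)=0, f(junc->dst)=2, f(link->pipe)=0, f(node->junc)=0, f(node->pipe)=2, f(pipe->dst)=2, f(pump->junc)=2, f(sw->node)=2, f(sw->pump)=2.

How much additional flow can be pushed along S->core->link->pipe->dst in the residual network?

1

Residual capacities along the path: S->core: 2, core->link: 4, link->pipe: 4, pipe->dst: 1.
Minimum is 1.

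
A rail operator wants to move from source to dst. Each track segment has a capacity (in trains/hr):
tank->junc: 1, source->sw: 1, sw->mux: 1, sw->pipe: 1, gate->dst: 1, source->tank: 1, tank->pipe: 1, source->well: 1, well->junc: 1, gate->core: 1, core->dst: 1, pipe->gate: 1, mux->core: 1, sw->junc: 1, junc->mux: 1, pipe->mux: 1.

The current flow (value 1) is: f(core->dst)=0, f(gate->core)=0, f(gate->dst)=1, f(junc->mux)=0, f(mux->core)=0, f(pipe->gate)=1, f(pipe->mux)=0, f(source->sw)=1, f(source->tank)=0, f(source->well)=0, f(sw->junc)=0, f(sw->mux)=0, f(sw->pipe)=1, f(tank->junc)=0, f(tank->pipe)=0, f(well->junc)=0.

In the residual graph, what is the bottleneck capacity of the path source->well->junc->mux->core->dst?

Residual capacities along the path: source->well: 1, well->junc: 1, junc->mux: 1, mux->core: 1, core->dst: 1.
Minimum is 1.

1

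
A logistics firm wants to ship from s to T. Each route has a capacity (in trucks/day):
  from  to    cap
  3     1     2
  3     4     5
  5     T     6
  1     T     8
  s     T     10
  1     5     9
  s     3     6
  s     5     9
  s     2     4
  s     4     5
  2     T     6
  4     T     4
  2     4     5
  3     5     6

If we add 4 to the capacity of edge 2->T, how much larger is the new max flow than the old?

0

Original max flow = 26.
Edge 2->T does not cross the min cut (source side {3, 4, 5, s}), so extra capacity there cannot help.
New max flow = 26. Increase = 0.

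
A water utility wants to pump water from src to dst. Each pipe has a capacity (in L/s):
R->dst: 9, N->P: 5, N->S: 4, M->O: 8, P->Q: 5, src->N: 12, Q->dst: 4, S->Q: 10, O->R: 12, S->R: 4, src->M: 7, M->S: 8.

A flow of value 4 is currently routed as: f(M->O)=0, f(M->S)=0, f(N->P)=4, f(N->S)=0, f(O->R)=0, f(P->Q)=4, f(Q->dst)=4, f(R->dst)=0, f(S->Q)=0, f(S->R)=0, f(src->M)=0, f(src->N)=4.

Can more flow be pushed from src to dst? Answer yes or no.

Residual path src->N->S->R->dst has bottleneck 4 > 0.
Pushing 4 along it raises the flow to 8, so the given flow is not maximum.

Yes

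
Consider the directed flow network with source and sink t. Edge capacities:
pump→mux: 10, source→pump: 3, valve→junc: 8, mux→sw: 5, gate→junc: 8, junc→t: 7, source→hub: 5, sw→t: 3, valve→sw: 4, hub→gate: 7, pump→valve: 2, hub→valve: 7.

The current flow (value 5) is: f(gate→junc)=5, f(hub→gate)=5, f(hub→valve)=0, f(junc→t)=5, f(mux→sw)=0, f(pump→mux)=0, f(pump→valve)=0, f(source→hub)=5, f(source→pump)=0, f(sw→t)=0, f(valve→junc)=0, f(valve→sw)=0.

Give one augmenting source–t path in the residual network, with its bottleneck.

Residual along source→pump→valve→junc→t: source→pump: 3, pump→valve: 2, valve→junc: 8, junc→t: 2.
Bottleneck = min = 2.

source→pump→valve→junc→t, bottleneck 2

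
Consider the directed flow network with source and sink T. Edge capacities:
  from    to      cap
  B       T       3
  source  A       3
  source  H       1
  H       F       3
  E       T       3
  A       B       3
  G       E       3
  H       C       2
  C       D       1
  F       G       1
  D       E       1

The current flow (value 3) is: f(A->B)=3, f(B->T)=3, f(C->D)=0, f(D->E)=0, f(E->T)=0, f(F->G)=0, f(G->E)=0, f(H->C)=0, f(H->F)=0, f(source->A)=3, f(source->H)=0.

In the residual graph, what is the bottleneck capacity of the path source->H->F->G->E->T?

Residual capacities along the path: source->H: 1, H->F: 3, F->G: 1, G->E: 3, E->T: 3.
Minimum is 1.

1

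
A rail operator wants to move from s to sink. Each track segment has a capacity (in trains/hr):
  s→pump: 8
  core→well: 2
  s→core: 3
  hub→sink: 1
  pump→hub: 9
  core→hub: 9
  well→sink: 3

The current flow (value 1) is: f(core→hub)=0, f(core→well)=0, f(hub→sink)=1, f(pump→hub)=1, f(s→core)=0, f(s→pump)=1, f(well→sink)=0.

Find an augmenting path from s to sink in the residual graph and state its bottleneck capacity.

Residual along s→core→well→sink: s→core: 3, core→well: 2, well→sink: 3.
Bottleneck = min = 2.

s→core→well→sink, bottleneck 2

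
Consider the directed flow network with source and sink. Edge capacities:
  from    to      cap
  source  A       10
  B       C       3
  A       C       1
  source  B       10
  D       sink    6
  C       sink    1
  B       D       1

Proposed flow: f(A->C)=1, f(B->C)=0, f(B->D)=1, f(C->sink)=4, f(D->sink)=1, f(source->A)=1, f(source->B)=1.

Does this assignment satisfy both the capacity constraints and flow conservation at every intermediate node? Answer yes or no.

Capacity violated on C->sink: flow 4 > capacity 1.

No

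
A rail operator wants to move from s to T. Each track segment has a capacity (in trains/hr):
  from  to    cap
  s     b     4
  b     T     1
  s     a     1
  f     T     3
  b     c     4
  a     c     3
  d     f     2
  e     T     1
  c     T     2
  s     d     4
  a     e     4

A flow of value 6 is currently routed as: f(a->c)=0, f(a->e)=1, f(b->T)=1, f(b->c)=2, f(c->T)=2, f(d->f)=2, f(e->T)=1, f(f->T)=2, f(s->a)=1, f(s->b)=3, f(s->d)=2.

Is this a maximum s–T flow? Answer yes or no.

Yes

Residual reachable from s: {b, c, d, s}; T is not reachable.
Saturated cut: s->a, d->f, b->T, c->T with total capacity 6 = current flow value. Flow is maximum.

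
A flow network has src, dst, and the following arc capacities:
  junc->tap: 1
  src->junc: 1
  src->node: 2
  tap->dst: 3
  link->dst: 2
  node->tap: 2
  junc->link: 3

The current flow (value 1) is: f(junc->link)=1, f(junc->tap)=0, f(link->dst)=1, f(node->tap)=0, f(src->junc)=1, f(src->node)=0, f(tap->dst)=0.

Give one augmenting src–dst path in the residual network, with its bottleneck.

Residual along src->node->tap->dst: src->node: 2, node->tap: 2, tap->dst: 3.
Bottleneck = min = 2.

src->node->tap->dst, bottleneck 2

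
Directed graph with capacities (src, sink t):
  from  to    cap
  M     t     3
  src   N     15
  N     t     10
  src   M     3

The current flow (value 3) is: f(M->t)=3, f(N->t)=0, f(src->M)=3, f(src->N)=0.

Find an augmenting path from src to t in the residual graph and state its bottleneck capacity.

Residual along src->N->t: src->N: 15, N->t: 10.
Bottleneck = min = 10.

src->N->t, bottleneck 10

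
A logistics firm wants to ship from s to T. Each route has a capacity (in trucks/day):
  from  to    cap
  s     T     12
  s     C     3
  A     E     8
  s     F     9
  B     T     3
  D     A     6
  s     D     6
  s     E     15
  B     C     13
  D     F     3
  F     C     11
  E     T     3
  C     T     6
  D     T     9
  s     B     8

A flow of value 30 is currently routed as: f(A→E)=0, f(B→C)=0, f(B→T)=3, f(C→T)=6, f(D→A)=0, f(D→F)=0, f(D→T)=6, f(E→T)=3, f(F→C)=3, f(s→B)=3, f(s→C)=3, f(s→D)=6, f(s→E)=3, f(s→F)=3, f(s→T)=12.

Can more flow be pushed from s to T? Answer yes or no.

Residual reachable from s: {B, C, E, F, s}; T is not reachable.
Saturated cut: s→D, s→T, E→T, B→T, C→T with total capacity 30 = current flow value. Flow is maximum.

No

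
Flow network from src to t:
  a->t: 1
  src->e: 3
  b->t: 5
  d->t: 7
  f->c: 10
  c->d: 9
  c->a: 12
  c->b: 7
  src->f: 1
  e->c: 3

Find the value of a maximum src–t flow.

Augment src->e->c->a->t: bottleneck 1. Total 1.
Augment src->e->c->b->t: bottleneck 2. Total 3.
Augment src->f->c->b->t: bottleneck 1. Total 4.
No augmenting path remains in the residual graph.

4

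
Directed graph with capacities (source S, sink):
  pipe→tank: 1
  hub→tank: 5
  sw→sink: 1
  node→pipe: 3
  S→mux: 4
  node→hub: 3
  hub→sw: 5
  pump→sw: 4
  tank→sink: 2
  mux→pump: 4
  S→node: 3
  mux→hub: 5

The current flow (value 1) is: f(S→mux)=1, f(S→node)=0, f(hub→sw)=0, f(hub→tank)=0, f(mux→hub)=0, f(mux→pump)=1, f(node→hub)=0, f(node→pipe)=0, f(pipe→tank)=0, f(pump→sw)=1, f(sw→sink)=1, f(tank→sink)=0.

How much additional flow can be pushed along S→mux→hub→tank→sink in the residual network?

2

Residual capacities along the path: S→mux: 3, mux→hub: 5, hub→tank: 5, tank→sink: 2.
Minimum is 2.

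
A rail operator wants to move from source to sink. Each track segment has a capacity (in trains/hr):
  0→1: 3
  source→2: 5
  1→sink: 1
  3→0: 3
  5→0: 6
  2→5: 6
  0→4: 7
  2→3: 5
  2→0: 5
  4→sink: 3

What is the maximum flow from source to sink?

Augment source→2→0→1→sink: bottleneck 1. Total 1.
Augment source→2→0→4→sink: bottleneck 3. Total 4.
No augmenting path remains in the residual graph.

4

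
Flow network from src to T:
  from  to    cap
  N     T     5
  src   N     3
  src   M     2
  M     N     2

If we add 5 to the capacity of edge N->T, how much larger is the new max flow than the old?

Original max flow = 5.
Edge N->T does not cross the min cut (source side {src}), so extra capacity there cannot help.
New max flow = 5. Increase = 0.

0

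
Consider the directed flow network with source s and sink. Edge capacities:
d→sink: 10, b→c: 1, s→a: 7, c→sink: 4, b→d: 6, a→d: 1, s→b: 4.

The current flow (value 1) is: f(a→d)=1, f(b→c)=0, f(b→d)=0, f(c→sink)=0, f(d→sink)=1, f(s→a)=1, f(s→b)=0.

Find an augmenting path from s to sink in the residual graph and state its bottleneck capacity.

s→b→d→sink, bottleneck 4

Residual along s→b→d→sink: s→b: 4, b→d: 6, d→sink: 9.
Bottleneck = min = 4.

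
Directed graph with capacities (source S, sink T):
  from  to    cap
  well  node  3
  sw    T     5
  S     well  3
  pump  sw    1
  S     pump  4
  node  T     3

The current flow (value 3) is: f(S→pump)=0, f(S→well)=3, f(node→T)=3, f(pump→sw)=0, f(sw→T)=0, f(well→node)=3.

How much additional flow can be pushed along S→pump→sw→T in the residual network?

1

Residual capacities along the path: S→pump: 4, pump→sw: 1, sw→T: 5.
Minimum is 1.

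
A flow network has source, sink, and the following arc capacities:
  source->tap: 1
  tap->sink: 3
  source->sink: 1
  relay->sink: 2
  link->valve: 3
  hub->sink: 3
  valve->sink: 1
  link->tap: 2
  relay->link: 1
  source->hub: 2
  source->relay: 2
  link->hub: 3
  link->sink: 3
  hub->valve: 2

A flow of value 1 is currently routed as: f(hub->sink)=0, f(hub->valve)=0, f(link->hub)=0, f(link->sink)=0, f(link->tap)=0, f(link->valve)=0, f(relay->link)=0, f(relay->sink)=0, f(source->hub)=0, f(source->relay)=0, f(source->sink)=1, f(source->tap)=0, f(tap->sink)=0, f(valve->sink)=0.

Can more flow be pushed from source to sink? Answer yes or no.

Residual path source->relay->sink has bottleneck 2 > 0.
Pushing 2 along it raises the flow to 3, so the given flow is not maximum.

Yes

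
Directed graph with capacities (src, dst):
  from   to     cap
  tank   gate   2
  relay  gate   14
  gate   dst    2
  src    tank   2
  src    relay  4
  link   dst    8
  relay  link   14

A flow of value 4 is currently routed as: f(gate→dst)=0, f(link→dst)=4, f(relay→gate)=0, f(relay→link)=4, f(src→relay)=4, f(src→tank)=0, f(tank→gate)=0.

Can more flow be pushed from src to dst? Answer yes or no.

Yes

Residual path src→tank→gate→dst has bottleneck 2 > 0.
Pushing 2 along it raises the flow to 6, so the given flow is not maximum.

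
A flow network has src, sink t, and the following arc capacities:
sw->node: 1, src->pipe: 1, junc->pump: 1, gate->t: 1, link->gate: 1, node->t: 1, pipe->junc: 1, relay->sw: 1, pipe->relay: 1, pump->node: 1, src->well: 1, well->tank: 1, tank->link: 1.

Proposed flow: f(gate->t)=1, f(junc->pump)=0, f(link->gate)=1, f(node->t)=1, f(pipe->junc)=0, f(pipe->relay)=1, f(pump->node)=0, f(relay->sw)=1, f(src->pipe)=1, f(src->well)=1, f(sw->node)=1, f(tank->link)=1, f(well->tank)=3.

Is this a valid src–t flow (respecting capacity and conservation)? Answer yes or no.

Capacity violated on well->tank: flow 3 > capacity 1.

No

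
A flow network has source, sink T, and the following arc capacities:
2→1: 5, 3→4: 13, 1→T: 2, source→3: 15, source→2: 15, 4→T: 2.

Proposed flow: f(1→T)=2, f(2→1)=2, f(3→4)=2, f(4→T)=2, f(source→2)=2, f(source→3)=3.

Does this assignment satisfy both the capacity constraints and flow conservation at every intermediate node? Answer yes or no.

Conservation fails at 3: inflow 3 ≠ outflow 2.

No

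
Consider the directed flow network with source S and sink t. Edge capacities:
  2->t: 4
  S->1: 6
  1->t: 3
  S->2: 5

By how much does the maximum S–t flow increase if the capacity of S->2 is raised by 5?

Original max flow = 7.
Edge S->2 does not cross the min cut (source side {1, 2, S}), so extra capacity there cannot help.
New max flow = 7. Increase = 0.

0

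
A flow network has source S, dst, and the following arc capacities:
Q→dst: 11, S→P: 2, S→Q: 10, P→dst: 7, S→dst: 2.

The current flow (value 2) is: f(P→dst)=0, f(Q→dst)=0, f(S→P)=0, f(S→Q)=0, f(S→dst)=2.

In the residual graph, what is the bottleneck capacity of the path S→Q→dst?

10

Residual capacities along the path: S→Q: 10, Q→dst: 11.
Minimum is 10.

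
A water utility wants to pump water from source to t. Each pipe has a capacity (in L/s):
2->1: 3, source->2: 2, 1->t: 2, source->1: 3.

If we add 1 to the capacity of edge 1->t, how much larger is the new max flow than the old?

Original max flow = 2.
After raising cap(1->t), augmenting paths through that edge carry 1 more unit.
New max flow = 3. Increase = 1.

1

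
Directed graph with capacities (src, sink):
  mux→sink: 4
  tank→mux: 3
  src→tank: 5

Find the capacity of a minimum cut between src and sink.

Max flow = 3 (via 1 augmenting path).
In the residual at optimum, the set reachable from src is {src, tank}.
Cut edges: tank→mux (cap 3). Sum = 3.

3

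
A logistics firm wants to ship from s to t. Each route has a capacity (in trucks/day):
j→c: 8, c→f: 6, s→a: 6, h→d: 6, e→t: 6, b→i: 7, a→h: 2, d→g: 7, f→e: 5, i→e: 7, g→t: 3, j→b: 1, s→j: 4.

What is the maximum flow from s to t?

6

Augment s→a→h→d→g→t: bottleneck 2. Total 2.
Augment s→j→b→i→e→t: bottleneck 1. Total 3.
Augment s→j→c→f→e→t: bottleneck 3. Total 6.
No augmenting path remains in the residual graph.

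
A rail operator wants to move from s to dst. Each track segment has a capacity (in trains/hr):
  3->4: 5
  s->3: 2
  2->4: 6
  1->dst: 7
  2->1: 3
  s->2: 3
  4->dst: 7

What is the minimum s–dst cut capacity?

Max flow = 5 (via 2 augmenting paths).
In the residual at optimum, the set reachable from s is {s}.
Cut edges: s->3 (cap 2), s->2 (cap 3). Sum = 5.

5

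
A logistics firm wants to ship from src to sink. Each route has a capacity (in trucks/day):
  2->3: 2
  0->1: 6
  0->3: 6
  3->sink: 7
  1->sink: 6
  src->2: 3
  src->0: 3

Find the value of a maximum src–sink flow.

5

Augment src->2->3->sink: bottleneck 2. Total 2.
Augment src->0->3->sink: bottleneck 3. Total 5.
No augmenting path remains in the residual graph.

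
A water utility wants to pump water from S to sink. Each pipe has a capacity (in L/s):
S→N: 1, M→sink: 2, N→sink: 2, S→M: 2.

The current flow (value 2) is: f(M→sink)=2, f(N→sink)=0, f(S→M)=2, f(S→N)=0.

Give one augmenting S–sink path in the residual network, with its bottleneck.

S→N→sink, bottleneck 1

Residual along S→N→sink: S→N: 1, N→sink: 2.
Bottleneck = min = 1.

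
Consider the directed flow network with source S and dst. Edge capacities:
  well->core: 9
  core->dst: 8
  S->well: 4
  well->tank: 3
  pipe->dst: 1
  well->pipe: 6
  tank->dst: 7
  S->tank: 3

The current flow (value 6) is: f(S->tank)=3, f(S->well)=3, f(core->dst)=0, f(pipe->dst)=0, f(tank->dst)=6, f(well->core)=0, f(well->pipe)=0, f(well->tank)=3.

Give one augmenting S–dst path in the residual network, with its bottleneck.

Residual along S->well->core->dst: S->well: 1, well->core: 9, core->dst: 8.
Bottleneck = min = 1.

S->well->core->dst, bottleneck 1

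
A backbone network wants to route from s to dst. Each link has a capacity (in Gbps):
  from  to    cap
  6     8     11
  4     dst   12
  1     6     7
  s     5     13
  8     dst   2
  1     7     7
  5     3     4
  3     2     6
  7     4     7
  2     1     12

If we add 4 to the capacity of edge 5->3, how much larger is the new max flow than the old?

Original max flow = 4.
After raising cap(5->3), augmenting paths through that edge carry 2 more units.
New max flow = 6. Increase = 2.

2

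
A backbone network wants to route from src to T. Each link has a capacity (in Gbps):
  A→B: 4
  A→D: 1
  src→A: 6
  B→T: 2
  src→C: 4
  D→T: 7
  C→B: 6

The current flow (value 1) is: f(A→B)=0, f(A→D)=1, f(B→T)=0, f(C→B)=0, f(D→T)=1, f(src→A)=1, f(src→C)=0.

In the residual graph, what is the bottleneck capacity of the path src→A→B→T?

Residual capacities along the path: src→A: 5, A→B: 4, B→T: 2.
Minimum is 2.

2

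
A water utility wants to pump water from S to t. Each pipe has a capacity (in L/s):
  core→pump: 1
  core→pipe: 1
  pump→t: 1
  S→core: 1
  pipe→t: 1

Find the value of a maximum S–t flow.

Augment S→core→pump→t: bottleneck 1. Total 1.
No augmenting path remains in the residual graph.

1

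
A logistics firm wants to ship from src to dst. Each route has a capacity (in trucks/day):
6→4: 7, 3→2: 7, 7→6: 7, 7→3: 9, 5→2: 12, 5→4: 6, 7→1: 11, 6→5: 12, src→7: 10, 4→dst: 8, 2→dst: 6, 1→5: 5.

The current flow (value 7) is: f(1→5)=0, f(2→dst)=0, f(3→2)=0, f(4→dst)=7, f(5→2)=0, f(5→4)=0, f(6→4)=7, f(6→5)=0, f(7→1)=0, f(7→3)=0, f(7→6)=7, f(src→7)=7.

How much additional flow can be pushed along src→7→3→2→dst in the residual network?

3

Residual capacities along the path: src→7: 3, 7→3: 9, 3→2: 7, 2→dst: 6.
Minimum is 3.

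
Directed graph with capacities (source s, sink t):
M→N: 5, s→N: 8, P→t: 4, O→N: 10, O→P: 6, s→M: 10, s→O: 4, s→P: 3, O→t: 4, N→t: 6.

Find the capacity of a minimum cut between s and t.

Max flow = 13 (via 3 augmenting paths).
In the residual at optimum, the set reachable from s is {M, N, s}.
Cut edges: s→O (cap 4), s→P (cap 3), N→t (cap 6). Sum = 13.

13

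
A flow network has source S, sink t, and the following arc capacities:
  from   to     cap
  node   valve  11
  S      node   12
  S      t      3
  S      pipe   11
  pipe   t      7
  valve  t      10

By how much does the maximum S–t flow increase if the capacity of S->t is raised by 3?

Original max flow = 20.
After raising cap(S->t), augmenting paths through that edge carry 3 more units.
New max flow = 23. Increase = 3.

3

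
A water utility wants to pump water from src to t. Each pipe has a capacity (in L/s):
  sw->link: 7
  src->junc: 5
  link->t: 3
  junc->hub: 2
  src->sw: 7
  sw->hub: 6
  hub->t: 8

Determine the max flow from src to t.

Augment src->sw->link->t: bottleneck 3. Total 3.
Augment src->sw->hub->t: bottleneck 4. Total 7.
Augment src->junc->hub->t: bottleneck 2. Total 9.
No augmenting path remains in the residual graph.

9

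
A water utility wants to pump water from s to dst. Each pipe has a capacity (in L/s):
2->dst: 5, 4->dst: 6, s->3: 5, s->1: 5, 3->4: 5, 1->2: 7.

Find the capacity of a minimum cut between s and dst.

10

Max flow = 10 (via 2 augmenting paths).
In the residual at optimum, the set reachable from s is {s}.
Cut edges: s->3 (cap 5), s->1 (cap 5). Sum = 10.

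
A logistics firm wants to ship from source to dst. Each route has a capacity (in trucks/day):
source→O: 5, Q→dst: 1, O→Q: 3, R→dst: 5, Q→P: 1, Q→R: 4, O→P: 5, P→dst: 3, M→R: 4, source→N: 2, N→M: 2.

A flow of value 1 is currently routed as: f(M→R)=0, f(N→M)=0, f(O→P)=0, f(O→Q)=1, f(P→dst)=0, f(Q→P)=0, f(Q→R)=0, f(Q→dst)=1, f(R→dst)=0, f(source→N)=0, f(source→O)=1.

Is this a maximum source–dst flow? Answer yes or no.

Residual path source→O→P→dst has bottleneck 3 > 0.
Pushing 3 along it raises the flow to 4, so the given flow is not maximum.

No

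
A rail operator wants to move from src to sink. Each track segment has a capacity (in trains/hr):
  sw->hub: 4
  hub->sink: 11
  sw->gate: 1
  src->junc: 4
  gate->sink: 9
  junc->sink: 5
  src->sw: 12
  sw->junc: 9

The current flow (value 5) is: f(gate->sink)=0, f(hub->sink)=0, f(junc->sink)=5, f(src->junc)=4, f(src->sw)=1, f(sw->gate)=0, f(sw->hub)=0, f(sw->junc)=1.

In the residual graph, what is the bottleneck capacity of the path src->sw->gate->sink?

Residual capacities along the path: src->sw: 11, sw->gate: 1, gate->sink: 9.
Minimum is 1.

1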